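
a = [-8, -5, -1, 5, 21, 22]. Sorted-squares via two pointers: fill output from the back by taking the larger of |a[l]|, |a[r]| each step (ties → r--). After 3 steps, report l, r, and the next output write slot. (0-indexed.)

l=1, r=3, next write slot=2

[0,5] |-8|<=|22| out[5]=484 → r--
[0,4] |-8|<=|21| out[4]=441 → r--
[0,3] |-8|>|5| out[3]=64 → l++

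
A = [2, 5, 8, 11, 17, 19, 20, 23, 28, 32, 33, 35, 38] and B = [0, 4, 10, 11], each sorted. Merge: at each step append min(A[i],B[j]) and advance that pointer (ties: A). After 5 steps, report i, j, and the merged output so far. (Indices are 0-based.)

i=3, j=2, merged so far=[0, 2, 4, 5, 8]

i=0 j=0: A[i]=2>B[j]=0 take 0, j++
i=0 j=1: A[i]=2<=B[j]=4 take 2, i++
i=1 j=1: A[i]=5>B[j]=4 take 4, j++
i=1 j=2: A[i]=5<=B[j]=10 take 5, i++
i=2 j=2: A[i]=8<=B[j]=10 take 8, i++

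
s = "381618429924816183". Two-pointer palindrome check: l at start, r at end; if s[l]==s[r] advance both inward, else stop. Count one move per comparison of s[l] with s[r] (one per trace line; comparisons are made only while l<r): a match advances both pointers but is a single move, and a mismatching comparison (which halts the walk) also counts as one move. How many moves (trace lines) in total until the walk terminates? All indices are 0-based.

9 moves

[0,17] '3'=='3' → l++,r--
[1,16] '8'=='8' → l++,r--
[2,15] '1'=='1' → l++,r--
[3,14] '6'=='6' → l++,r--
[4,13] '1'=='1' → l++,r--
[5,12] '8'=='8' → l++,r--
[6,11] '4'=='4' → l++,r--
[7,10] '2'=='2' → l++,r--
[8,9] '9'=='9' → l++,r--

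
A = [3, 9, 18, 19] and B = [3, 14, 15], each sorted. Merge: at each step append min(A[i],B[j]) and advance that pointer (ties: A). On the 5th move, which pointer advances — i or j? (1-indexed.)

[i=1,j=1] A[i]=3<=B[j]=3 take 3 → i++
[i=2,j=1] A[i]=9>B[j]=3 take 3 → j++
[i=2,j=2] A[i]=9<=B[j]=14 take 9 → i++
[i=3,j=2] A[i]=18>B[j]=14 take 14 → j++
[i=3,j=3] A[i]=18>B[j]=15 take 15 → j++

j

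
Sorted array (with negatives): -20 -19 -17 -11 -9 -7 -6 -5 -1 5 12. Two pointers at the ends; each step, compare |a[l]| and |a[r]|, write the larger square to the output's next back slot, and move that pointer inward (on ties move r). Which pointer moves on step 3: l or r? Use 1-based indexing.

[1,11] |-20|>|12| out[11]=400 → l++
[2,11] |-19|>|12| out[10]=361 → l++
[3,11] |-17|>|12| out[9]=289 → l++

l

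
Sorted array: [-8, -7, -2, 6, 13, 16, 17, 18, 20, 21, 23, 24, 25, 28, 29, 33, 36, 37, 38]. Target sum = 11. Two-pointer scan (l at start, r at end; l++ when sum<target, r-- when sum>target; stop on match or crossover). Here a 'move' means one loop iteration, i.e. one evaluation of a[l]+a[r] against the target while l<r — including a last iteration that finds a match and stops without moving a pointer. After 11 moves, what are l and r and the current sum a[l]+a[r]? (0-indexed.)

[0,18] -8+38=30 >11 → r--
[0,17] -8+37=29 >11 → r--
[0,16] -8+36=28 >11 → r--
[0,15] -8+33=25 >11 → r--
[0,14] -8+29=21 >11 → r--
[0,13] -8+28=20 >11 → r--
[0,12] -8+25=17 >11 → r--
[0,11] -8+24=16 >11 → r--
[0,10] -8+23=15 >11 → r--
[0,9] -8+21=13 >11 → r--
[0,8] -8+20=12 >11 → r--

l=0, r=7, sum=10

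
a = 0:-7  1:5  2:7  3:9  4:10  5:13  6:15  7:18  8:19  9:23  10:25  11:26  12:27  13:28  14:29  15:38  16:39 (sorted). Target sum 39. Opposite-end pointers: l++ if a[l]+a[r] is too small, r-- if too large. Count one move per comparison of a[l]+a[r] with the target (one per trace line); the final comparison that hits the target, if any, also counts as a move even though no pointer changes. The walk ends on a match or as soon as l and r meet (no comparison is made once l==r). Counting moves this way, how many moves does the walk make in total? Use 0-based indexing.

[0,16] -7+39=32 <39 → l++
[1,16] 5+39=44 >39 → r--
[1,15] 5+38=43 >39 → r--
[1,14] 5+29=34 <39 → l++
[2,14] 7+29=36 <39 → l++
[3,14] 9+29=38 <39 → l++
[4,14] 10+29=39 → found

7 moves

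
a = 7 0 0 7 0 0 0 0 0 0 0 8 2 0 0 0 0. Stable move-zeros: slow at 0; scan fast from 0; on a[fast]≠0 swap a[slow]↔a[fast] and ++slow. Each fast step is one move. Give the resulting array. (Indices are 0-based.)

[7, 7, 8, 2, 0, 0, 0, 0, 0, 0, 0, 0, 0, 0, 0, 0, 0]

slow=0 fast=0: a[fast]=7≠0 swap→a[0]=7, slow++,fast++
slow=1 fast=1: a[fast]=0, fast++
slow=1 fast=2: a[fast]=0, fast++
slow=1 fast=3: a[fast]=7≠0 swap→a[1]=7, slow++,fast++
slow=2 fast=4: a[fast]=0, fast++
slow=2 fast=5: a[fast]=0, fast++
slow=2 fast=6: a[fast]=0, fast++
slow=2 fast=7: a[fast]=0, fast++
slow=2 fast=8: a[fast]=0, fast++
slow=2 fast=9: a[fast]=0, fast++
slow=2 fast=10: a[fast]=0, fast++
slow=2 fast=11: a[fast]=8≠0 swap→a[2]=8, slow++,fast++
slow=3 fast=12: a[fast]=2≠0 swap→a[3]=2, slow++,fast++
slow=4 fast=13: a[fast]=0, fast++
slow=4 fast=14: a[fast]=0, fast++
slow=4 fast=15: a[fast]=0, fast++
slow=4 fast=16: a[fast]=0, fast++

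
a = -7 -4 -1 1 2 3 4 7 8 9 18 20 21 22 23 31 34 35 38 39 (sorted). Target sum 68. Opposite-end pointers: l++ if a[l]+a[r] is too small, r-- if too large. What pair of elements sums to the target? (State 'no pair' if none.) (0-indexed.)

no pair

[0,19] -7+39=32 <68 → l++
[1,19] -4+39=35 <68 → l++
[2,19] -1+39=38 <68 → l++
[3,19] 1+39=40 <68 → l++
[4,19] 2+39=41 <68 → l++
[5,19] 3+39=42 <68 → l++
[6,19] 4+39=43 <68 → l++
[7,19] 7+39=46 <68 → l++
[8,19] 8+39=47 <68 → l++
[9,19] 9+39=48 <68 → l++
[10,19] 18+39=57 <68 → l++
[11,19] 20+39=59 <68 → l++
[12,19] 21+39=60 <68 → l++
[13,19] 22+39=61 <68 → l++
[14,19] 23+39=62 <68 → l++
[15,19] 31+39=70 >68 → r--
[15,18] 31+38=69 >68 → r--
[15,17] 31+35=66 <68 → l++
[16,17] 34+35=69 >68 → r--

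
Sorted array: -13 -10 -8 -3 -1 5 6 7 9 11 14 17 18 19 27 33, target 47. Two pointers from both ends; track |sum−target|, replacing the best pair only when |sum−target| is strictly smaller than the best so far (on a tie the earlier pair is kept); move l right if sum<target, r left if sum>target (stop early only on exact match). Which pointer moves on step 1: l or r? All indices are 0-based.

l=0 r=15: -13+33=20 d=27 *, l++

l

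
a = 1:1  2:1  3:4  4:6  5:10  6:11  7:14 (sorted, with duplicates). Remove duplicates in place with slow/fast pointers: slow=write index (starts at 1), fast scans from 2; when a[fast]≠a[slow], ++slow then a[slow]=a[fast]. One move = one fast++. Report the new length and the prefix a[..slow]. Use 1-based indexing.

slow=1 fast=2: a[fast]=1=a[slow] dup, fast++
slow=1 fast=3: a[fast]=4≠a[slow]=1 write a[2]=4, slow++,fast++
slow=2 fast=4: a[fast]=6≠a[slow]=4 write a[3]=6, slow++,fast++
slow=3 fast=5: a[fast]=10≠a[slow]=6 write a[4]=10, slow++,fast++
slow=4 fast=6: a[fast]=11≠a[slow]=10 write a[5]=11, slow++,fast++
slow=5 fast=7: a[fast]=14≠a[slow]=11 write a[6]=14, slow++,fast++

length 6; prefix = [1, 4, 6, 10, 11, 14]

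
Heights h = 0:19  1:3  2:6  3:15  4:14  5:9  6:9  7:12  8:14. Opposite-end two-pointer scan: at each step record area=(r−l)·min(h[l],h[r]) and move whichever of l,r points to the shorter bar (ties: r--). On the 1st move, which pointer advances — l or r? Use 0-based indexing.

r

l=0 r=8: min(19,14)*8=112 best=112 *, r--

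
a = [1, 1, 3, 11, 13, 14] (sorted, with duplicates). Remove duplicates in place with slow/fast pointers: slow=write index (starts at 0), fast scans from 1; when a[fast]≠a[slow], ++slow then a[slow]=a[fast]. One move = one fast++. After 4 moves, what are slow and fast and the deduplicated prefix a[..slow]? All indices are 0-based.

(s=0,f=1) a[fast]=1=a[slow] dup → fast++
(s=0,f=2) a[fast]=3≠a[slow]=1 write a[1]=3 → slow++,fast++
(s=1,f=3) a[fast]=11≠a[slow]=3 write a[2]=11 → slow++,fast++
(s=2,f=4) a[fast]=13≠a[slow]=11 write a[3]=13 → slow++,fast++

slow=3, fast=5, prefix=[1, 3, 11, 13]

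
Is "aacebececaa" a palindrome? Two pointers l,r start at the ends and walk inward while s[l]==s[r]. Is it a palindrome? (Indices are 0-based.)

[0,10] 'a'=='a' → l++,r--
[1,9] 'a'=='a' → l++,r--
[2,8] 'c'=='c' → l++,r--
[3,7] 'e'=='e' → l++,r--
[4,6] 'b'!='c' → stop

not a palindrome (mismatch at 4,6)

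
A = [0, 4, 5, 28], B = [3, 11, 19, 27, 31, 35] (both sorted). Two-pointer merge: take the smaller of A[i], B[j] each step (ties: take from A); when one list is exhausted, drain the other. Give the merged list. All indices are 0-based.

i=0 j=0: A[i]=0<=B[j]=3 take 0, i++
i=1 j=0: A[i]=4>B[j]=3 take 3, j++
i=1 j=1: A[i]=4<=B[j]=11 take 4, i++
i=2 j=1: A[i]=5<=B[j]=11 take 5, i++
i=3 j=1: A[i]=28>B[j]=11 take 11, j++
i=3 j=2: A[i]=28>B[j]=19 take 19, j++
i=3 j=3: A[i]=28>B[j]=27 take 27, j++
i=3 j=4: A[i]=28<=B[j]=31 take 28, i++
i=4 j=4: A done, take B[j]=31, j++
i=4 j=5: A done, take B[j]=35, j++

[0, 3, 4, 5, 11, 19, 27, 28, 31, 35]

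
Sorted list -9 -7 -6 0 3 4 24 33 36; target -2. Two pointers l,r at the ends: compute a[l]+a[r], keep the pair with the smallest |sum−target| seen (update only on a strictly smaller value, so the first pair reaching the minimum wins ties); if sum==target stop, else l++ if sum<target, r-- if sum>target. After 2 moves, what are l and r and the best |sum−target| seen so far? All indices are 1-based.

l=1, r=7, best |Δ|=26

[1,9] -9+36=27 d=29 * → r--
[1,8] -9+33=24 d=26 * → r--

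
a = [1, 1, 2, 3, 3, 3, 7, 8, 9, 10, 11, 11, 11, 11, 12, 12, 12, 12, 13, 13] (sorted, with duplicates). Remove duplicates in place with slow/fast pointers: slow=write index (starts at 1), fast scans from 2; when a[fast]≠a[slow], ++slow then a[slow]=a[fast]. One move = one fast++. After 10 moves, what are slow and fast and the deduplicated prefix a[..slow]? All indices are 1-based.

slow=8, fast=12, prefix=[1, 2, 3, 7, 8, 9, 10, 11]

slow=1 fast=2: a[fast]=1=a[slow] dup, fast++
slow=1 fast=3: a[fast]=2≠a[slow]=1 write a[2]=2, slow++,fast++
slow=2 fast=4: a[fast]=3≠a[slow]=2 write a[3]=3, slow++,fast++
slow=3 fast=5: a[fast]=3=a[slow] dup, fast++
slow=3 fast=6: a[fast]=3=a[slow] dup, fast++
slow=3 fast=7: a[fast]=7≠a[slow]=3 write a[4]=7, slow++,fast++
slow=4 fast=8: a[fast]=8≠a[slow]=7 write a[5]=8, slow++,fast++
slow=5 fast=9: a[fast]=9≠a[slow]=8 write a[6]=9, slow++,fast++
slow=6 fast=10: a[fast]=10≠a[slow]=9 write a[7]=10, slow++,fast++
slow=7 fast=11: a[fast]=11≠a[slow]=10 write a[8]=11, slow++,fast++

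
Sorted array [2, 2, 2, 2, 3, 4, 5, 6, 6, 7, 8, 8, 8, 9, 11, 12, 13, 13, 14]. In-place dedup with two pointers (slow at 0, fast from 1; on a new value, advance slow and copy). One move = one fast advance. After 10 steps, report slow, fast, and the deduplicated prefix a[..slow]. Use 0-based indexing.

slow=0 fast=1: a[fast]=2=a[slow] dup, fast++
slow=0 fast=2: a[fast]=2=a[slow] dup, fast++
slow=0 fast=3: a[fast]=2=a[slow] dup, fast++
slow=0 fast=4: a[fast]=3≠a[slow]=2 write a[1]=3, slow++,fast++
slow=1 fast=5: a[fast]=4≠a[slow]=3 write a[2]=4, slow++,fast++
slow=2 fast=6: a[fast]=5≠a[slow]=4 write a[3]=5, slow++,fast++
slow=3 fast=7: a[fast]=6≠a[slow]=5 write a[4]=6, slow++,fast++
slow=4 fast=8: a[fast]=6=a[slow] dup, fast++
slow=4 fast=9: a[fast]=7≠a[slow]=6 write a[5]=7, slow++,fast++
slow=5 fast=10: a[fast]=8≠a[slow]=7 write a[6]=8, slow++,fast++

slow=6, fast=11, prefix=[2, 3, 4, 5, 6, 7, 8]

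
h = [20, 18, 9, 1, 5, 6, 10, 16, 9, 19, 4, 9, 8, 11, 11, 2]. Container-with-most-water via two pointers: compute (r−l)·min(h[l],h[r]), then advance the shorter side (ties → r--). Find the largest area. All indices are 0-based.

l=0 r=15: min(20,2)*15=30 best=30 *, r--
l=0 r=14: min(20,11)*14=154 best=154 *, r--
l=0 r=13: min(20,11)*13=143 best=154, r--
l=0 r=12: min(20,8)*12=96 best=154, r--
l=0 r=11: min(20,9)*11=99 best=154, r--
l=0 r=10: min(20,4)*10=40 best=154, r--
l=0 r=9: min(20,19)*9=171 best=171 *, r--
l=0 r=8: min(20,9)*8=72 best=171, r--
l=0 r=7: min(20,16)*7=112 best=171, r--
l=0 r=6: min(20,10)*6=60 best=171, r--
l=0 r=5: min(20,6)*5=30 best=171, r--
l=0 r=4: min(20,5)*4=20 best=171, r--
l=0 r=3: min(20,1)*3=3 best=171, r--
l=0 r=2: min(20,9)*2=18 best=171, r--
l=0 r=1: min(20,18)*1=18 best=171, r--

max area = 171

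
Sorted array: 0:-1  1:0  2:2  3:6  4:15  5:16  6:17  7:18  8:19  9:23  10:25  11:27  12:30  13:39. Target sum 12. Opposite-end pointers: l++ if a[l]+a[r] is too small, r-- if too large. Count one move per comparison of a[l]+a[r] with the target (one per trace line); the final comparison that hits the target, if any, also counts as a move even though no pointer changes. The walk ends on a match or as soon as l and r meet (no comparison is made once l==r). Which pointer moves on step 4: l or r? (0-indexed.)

r

[0,13] -1+39=38 >12 → r--
[0,12] -1+30=29 >12 → r--
[0,11] -1+27=26 >12 → r--
[0,10] -1+25=24 >12 → r--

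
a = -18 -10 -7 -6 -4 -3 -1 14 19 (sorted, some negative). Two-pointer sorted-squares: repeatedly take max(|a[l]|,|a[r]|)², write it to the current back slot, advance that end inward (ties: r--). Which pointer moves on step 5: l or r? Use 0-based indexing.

l

l=0 r=8: |-18|<=|19| out[8]=361, r--
l=0 r=7: |-18|>|14| out[7]=324, l++
l=1 r=7: |-10|<=|14| out[6]=196, r--
l=1 r=6: |-10|>|-1| out[5]=100, l++
l=2 r=6: |-7|>|-1| out[4]=49, l++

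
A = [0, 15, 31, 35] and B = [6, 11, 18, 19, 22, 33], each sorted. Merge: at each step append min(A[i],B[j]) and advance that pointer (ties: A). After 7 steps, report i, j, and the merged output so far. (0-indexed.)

i=0 j=0: A[i]=0<=B[j]=6 take 0, i++
i=1 j=0: A[i]=15>B[j]=6 take 6, j++
i=1 j=1: A[i]=15>B[j]=11 take 11, j++
i=1 j=2: A[i]=15<=B[j]=18 take 15, i++
i=2 j=2: A[i]=31>B[j]=18 take 18, j++
i=2 j=3: A[i]=31>B[j]=19 take 19, j++
i=2 j=4: A[i]=31>B[j]=22 take 22, j++

i=2, j=5, merged so far=[0, 6, 11, 15, 18, 19, 22]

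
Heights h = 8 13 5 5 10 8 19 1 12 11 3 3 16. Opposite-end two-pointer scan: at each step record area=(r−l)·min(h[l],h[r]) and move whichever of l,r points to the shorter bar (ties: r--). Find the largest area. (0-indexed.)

max area = 143

l=0 r=12: min(8,16)*12=96 best=96 *, l++
l=1 r=12: min(13,16)*11=143 best=143 *, l++
l=2 r=12: min(5,16)*10=50 best=143, l++
l=3 r=12: min(5,16)*9=45 best=143, l++
l=4 r=12: min(10,16)*8=80 best=143, l++
l=5 r=12: min(8,16)*7=56 best=143, l++
l=6 r=12: min(19,16)*6=96 best=143, r--
l=6 r=11: min(19,3)*5=15 best=143, r--
l=6 r=10: min(19,3)*4=12 best=143, r--
l=6 r=9: min(19,11)*3=33 best=143, r--
l=6 r=8: min(19,12)*2=24 best=143, r--
l=6 r=7: min(19,1)*1=1 best=143, r--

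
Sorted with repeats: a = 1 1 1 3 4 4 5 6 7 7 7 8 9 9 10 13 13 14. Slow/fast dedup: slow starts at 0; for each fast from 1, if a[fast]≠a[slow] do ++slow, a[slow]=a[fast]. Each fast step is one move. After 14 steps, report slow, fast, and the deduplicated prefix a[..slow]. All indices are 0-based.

slow=0 fast=1: a[fast]=1=a[slow] dup, fast++
slow=0 fast=2: a[fast]=1=a[slow] dup, fast++
slow=0 fast=3: a[fast]=3≠a[slow]=1 write a[1]=3, slow++,fast++
slow=1 fast=4: a[fast]=4≠a[slow]=3 write a[2]=4, slow++,fast++
slow=2 fast=5: a[fast]=4=a[slow] dup, fast++
slow=2 fast=6: a[fast]=5≠a[slow]=4 write a[3]=5, slow++,fast++
slow=3 fast=7: a[fast]=6≠a[slow]=5 write a[4]=6, slow++,fast++
slow=4 fast=8: a[fast]=7≠a[slow]=6 write a[5]=7, slow++,fast++
slow=5 fast=9: a[fast]=7=a[slow] dup, fast++
slow=5 fast=10: a[fast]=7=a[slow] dup, fast++
slow=5 fast=11: a[fast]=8≠a[slow]=7 write a[6]=8, slow++,fast++
slow=6 fast=12: a[fast]=9≠a[slow]=8 write a[7]=9, slow++,fast++
slow=7 fast=13: a[fast]=9=a[slow] dup, fast++
slow=7 fast=14: a[fast]=10≠a[slow]=9 write a[8]=10, slow++,fast++

slow=8, fast=15, prefix=[1, 3, 4, 5, 6, 7, 8, 9, 10]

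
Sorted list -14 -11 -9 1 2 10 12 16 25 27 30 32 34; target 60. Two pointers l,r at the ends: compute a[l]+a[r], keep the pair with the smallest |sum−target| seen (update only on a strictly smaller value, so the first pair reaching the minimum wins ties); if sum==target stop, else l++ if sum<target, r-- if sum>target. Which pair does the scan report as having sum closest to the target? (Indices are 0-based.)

l=0 r=12: -14+34=20 d=40 *, l++
l=1 r=12: -11+34=23 d=37 *, l++
l=2 r=12: -9+34=25 d=35 *, l++
l=3 r=12: 1+34=35 d=25 *, l++
l=4 r=12: 2+34=36 d=24 *, l++
l=5 r=12: 10+34=44 d=16 *, l++
l=6 r=12: 12+34=46 d=14 *, l++
l=7 r=12: 16+34=50 d=10 *, l++
l=8 r=12: 25+34=59 d=1 *, l++
l=9 r=12: 27+34=61 d=1, r--
l=9 r=11: 27+32=59 d=1, l++
l=10 r=11: 30+32=62 d=2, r--

pair (25, 34) with sum 59 (|Δ|=1)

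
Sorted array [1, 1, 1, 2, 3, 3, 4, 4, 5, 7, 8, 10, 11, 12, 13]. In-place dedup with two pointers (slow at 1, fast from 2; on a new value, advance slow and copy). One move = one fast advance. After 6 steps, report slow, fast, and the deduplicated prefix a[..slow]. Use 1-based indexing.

slow=4, fast=8, prefix=[1, 2, 3, 4]

(s=1,f=2) a[fast]=1=a[slow] dup → fast++
(s=1,f=3) a[fast]=1=a[slow] dup → fast++
(s=1,f=4) a[fast]=2≠a[slow]=1 write a[2]=2 → slow++,fast++
(s=2,f=5) a[fast]=3≠a[slow]=2 write a[3]=3 → slow++,fast++
(s=3,f=6) a[fast]=3=a[slow] dup → fast++
(s=3,f=7) a[fast]=4≠a[slow]=3 write a[4]=4 → slow++,fast++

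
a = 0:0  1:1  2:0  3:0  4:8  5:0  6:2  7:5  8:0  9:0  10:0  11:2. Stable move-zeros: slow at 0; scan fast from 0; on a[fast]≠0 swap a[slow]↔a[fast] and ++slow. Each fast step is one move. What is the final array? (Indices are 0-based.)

slow=0 fast=0: a[fast]=0, fast++
slow=0 fast=1: a[fast]=1≠0 swap→a[0]=1, slow++,fast++
slow=1 fast=2: a[fast]=0, fast++
slow=1 fast=3: a[fast]=0, fast++
slow=1 fast=4: a[fast]=8≠0 swap→a[1]=8, slow++,fast++
slow=2 fast=5: a[fast]=0, fast++
slow=2 fast=6: a[fast]=2≠0 swap→a[2]=2, slow++,fast++
slow=3 fast=7: a[fast]=5≠0 swap→a[3]=5, slow++,fast++
slow=4 fast=8: a[fast]=0, fast++
slow=4 fast=9: a[fast]=0, fast++
slow=4 fast=10: a[fast]=0, fast++
slow=4 fast=11: a[fast]=2≠0 swap→a[4]=2, slow++,fast++

[1, 8, 2, 5, 2, 0, 0, 0, 0, 0, 0, 0]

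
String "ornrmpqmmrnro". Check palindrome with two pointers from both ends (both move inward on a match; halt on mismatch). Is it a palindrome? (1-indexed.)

not a palindrome (mismatch at 6,8)

l=1 r=13: 'o'=='o', l++,r--
l=2 r=12: 'r'=='r', l++,r--
l=3 r=11: 'n'=='n', l++,r--
l=4 r=10: 'r'=='r', l++,r--
l=5 r=9: 'm'=='m', l++,r--
l=6 r=8: 'p'!='m', stop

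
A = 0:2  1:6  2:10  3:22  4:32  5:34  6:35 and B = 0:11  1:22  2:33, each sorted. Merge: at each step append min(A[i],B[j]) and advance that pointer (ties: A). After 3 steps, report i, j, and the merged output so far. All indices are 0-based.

i=3, j=0, merged so far=[2, 6, 10]

[i=0,j=0] A[i]=2<=B[j]=11 take 2 → i++
[i=1,j=0] A[i]=6<=B[j]=11 take 6 → i++
[i=2,j=0] A[i]=10<=B[j]=11 take 10 → i++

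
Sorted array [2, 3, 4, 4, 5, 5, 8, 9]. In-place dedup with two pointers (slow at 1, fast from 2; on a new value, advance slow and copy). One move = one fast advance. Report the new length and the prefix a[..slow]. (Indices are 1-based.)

(s=1,f=2) a[fast]=3≠a[slow]=2 write a[2]=3 → slow++,fast++
(s=2,f=3) a[fast]=4≠a[slow]=3 write a[3]=4 → slow++,fast++
(s=3,f=4) a[fast]=4=a[slow] dup → fast++
(s=3,f=5) a[fast]=5≠a[slow]=4 write a[4]=5 → slow++,fast++
(s=4,f=6) a[fast]=5=a[slow] dup → fast++
(s=4,f=7) a[fast]=8≠a[slow]=5 write a[5]=8 → slow++,fast++
(s=5,f=8) a[fast]=9≠a[slow]=8 write a[6]=9 → slow++,fast++

length 6; prefix = [2, 3, 4, 5, 8, 9]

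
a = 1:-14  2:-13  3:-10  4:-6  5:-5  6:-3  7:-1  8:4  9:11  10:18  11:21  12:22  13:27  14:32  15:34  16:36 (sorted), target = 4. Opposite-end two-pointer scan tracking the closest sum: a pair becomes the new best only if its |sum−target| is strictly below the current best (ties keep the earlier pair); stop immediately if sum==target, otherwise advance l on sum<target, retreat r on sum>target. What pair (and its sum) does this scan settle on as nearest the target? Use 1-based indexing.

pair (-14, 18) with sum 4 (|Δ|=0)

[1,16] -14+36=22 d=18 * → r--
[1,15] -14+34=20 d=16 * → r--
[1,14] -14+32=18 d=14 * → r--
[1,13] -14+27=13 d=9 * → r--
[1,12] -14+22=8 d=4 * → r--
[1,11] -14+21=7 d=3 * → r--
[1,10] -14+18=4 d=0 * → stop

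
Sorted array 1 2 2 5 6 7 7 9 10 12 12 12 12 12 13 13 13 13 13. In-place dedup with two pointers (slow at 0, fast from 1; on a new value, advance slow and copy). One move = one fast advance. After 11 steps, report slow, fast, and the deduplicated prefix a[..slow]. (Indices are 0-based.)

slow=7, fast=12, prefix=[1, 2, 5, 6, 7, 9, 10, 12]

(s=0,f=1) a[fast]=2≠a[slow]=1 write a[1]=2 → slow++,fast++
(s=1,f=2) a[fast]=2=a[slow] dup → fast++
(s=1,f=3) a[fast]=5≠a[slow]=2 write a[2]=5 → slow++,fast++
(s=2,f=4) a[fast]=6≠a[slow]=5 write a[3]=6 → slow++,fast++
(s=3,f=5) a[fast]=7≠a[slow]=6 write a[4]=7 → slow++,fast++
(s=4,f=6) a[fast]=7=a[slow] dup → fast++
(s=4,f=7) a[fast]=9≠a[slow]=7 write a[5]=9 → slow++,fast++
(s=5,f=8) a[fast]=10≠a[slow]=9 write a[6]=10 → slow++,fast++
(s=6,f=9) a[fast]=12≠a[slow]=10 write a[7]=12 → slow++,fast++
(s=7,f=10) a[fast]=12=a[slow] dup → fast++
(s=7,f=11) a[fast]=12=a[slow] dup → fast++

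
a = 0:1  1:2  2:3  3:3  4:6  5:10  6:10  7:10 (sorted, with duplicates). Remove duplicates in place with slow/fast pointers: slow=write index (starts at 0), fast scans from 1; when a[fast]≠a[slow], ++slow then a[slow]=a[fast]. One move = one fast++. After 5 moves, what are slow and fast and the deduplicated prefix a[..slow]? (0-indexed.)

slow=4, fast=6, prefix=[1, 2, 3, 6, 10]

(s=0,f=1) a[fast]=2≠a[slow]=1 write a[1]=2 → slow++,fast++
(s=1,f=2) a[fast]=3≠a[slow]=2 write a[2]=3 → slow++,fast++
(s=2,f=3) a[fast]=3=a[slow] dup → fast++
(s=2,f=4) a[fast]=6≠a[slow]=3 write a[3]=6 → slow++,fast++
(s=3,f=5) a[fast]=10≠a[slow]=6 write a[4]=10 → slow++,fast++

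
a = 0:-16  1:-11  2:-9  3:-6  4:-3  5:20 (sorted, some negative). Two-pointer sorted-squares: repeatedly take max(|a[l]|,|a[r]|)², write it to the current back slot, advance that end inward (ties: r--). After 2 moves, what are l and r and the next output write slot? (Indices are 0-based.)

[0,5] |-16|<=|20| out[5]=400 → r--
[0,4] |-16|>|-3| out[4]=256 → l++

l=1, r=4, next write slot=3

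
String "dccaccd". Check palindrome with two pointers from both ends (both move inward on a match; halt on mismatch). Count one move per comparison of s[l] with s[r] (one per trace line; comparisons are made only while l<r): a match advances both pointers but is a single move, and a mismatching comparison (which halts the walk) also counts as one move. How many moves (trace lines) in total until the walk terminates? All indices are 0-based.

[0,6] 'd'=='d' → l++,r--
[1,5] 'c'=='c' → l++,r--
[2,4] 'c'=='c' → l++,r--

3 moves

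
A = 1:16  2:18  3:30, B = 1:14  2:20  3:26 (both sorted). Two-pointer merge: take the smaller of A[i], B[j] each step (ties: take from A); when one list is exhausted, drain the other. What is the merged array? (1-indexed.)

[i=1,j=1] A[i]=16>B[j]=14 take 14 → j++
[i=1,j=2] A[i]=16<=B[j]=20 take 16 → i++
[i=2,j=2] A[i]=18<=B[j]=20 take 18 → i++
[i=3,j=2] A[i]=30>B[j]=20 take 20 → j++
[i=3,j=3] A[i]=30>B[j]=26 take 26 → j++
[i=3,j=4] B done, take A[i]=30 → i++

[14, 16, 18, 20, 26, 30]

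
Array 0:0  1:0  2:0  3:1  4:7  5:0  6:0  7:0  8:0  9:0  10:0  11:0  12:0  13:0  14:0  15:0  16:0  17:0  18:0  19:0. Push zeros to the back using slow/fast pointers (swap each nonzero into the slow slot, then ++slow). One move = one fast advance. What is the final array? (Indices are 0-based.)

slow=0 fast=0: a[fast]=0, fast++
slow=0 fast=1: a[fast]=0, fast++
slow=0 fast=2: a[fast]=0, fast++
slow=0 fast=3: a[fast]=1≠0 swap→a[0]=1, slow++,fast++
slow=1 fast=4: a[fast]=7≠0 swap→a[1]=7, slow++,fast++
slow=2 fast=5: a[fast]=0, fast++
slow=2 fast=6: a[fast]=0, fast++
slow=2 fast=7: a[fast]=0, fast++
slow=2 fast=8: a[fast]=0, fast++
slow=2 fast=9: a[fast]=0, fast++
slow=2 fast=10: a[fast]=0, fast++
slow=2 fast=11: a[fast]=0, fast++
slow=2 fast=12: a[fast]=0, fast++
slow=2 fast=13: a[fast]=0, fast++
slow=2 fast=14: a[fast]=0, fast++
slow=2 fast=15: a[fast]=0, fast++
slow=2 fast=16: a[fast]=0, fast++
slow=2 fast=17: a[fast]=0, fast++
slow=2 fast=18: a[fast]=0, fast++
slow=2 fast=19: a[fast]=0, fast++

[1, 7, 0, 0, 0, 0, 0, 0, 0, 0, 0, 0, 0, 0, 0, 0, 0, 0, 0, 0]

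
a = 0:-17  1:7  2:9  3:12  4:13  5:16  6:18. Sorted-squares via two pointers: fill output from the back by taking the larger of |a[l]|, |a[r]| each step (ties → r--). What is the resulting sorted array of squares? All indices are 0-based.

[49, 81, 144, 169, 256, 289, 324]

[0,6] |-17|<=|18| out[6]=324 → r--
[0,5] |-17|>|16| out[5]=289 → l++
[1,5] |7|<=|16| out[4]=256 → r--
[1,4] |7|<=|13| out[3]=169 → r--
[1,3] |7|<=|12| out[2]=144 → r--
[1,2] |7|<=|9| out[1]=81 → r--
[1,1] |7|<=|7| out[0]=49 → r--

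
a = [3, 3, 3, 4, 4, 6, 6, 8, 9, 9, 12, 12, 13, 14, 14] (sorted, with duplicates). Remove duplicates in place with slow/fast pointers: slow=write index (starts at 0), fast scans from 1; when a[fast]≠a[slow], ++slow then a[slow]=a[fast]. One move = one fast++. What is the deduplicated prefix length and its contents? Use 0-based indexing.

(s=0,f=1) a[fast]=3=a[slow] dup → fast++
(s=0,f=2) a[fast]=3=a[slow] dup → fast++
(s=0,f=3) a[fast]=4≠a[slow]=3 write a[1]=4 → slow++,fast++
(s=1,f=4) a[fast]=4=a[slow] dup → fast++
(s=1,f=5) a[fast]=6≠a[slow]=4 write a[2]=6 → slow++,fast++
(s=2,f=6) a[fast]=6=a[slow] dup → fast++
(s=2,f=7) a[fast]=8≠a[slow]=6 write a[3]=8 → slow++,fast++
(s=3,f=8) a[fast]=9≠a[slow]=8 write a[4]=9 → slow++,fast++
(s=4,f=9) a[fast]=9=a[slow] dup → fast++
(s=4,f=10) a[fast]=12≠a[slow]=9 write a[5]=12 → slow++,fast++
(s=5,f=11) a[fast]=12=a[slow] dup → fast++
(s=5,f=12) a[fast]=13≠a[slow]=12 write a[6]=13 → slow++,fast++
(s=6,f=13) a[fast]=14≠a[slow]=13 write a[7]=14 → slow++,fast++
(s=7,f=14) a[fast]=14=a[slow] dup → fast++

length 8; prefix = [3, 4, 6, 8, 9, 12, 13, 14]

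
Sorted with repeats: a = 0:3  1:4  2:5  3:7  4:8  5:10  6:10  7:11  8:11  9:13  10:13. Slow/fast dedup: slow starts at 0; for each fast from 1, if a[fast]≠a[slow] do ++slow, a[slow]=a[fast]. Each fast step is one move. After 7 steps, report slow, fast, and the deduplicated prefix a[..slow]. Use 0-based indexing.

(s=0,f=1) a[fast]=4≠a[slow]=3 write a[1]=4 → slow++,fast++
(s=1,f=2) a[fast]=5≠a[slow]=4 write a[2]=5 → slow++,fast++
(s=2,f=3) a[fast]=7≠a[slow]=5 write a[3]=7 → slow++,fast++
(s=3,f=4) a[fast]=8≠a[slow]=7 write a[4]=8 → slow++,fast++
(s=4,f=5) a[fast]=10≠a[slow]=8 write a[5]=10 → slow++,fast++
(s=5,f=6) a[fast]=10=a[slow] dup → fast++
(s=5,f=7) a[fast]=11≠a[slow]=10 write a[6]=11 → slow++,fast++

slow=6, fast=8, prefix=[3, 4, 5, 7, 8, 10, 11]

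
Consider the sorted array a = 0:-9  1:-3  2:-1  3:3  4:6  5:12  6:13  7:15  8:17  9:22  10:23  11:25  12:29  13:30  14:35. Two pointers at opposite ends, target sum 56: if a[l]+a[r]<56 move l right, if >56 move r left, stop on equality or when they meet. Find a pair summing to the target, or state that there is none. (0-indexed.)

no pair

[0,14] -9+35=26 <56 → l++
[1,14] -3+35=32 <56 → l++
[2,14] -1+35=34 <56 → l++
[3,14] 3+35=38 <56 → l++
[4,14] 6+35=41 <56 → l++
[5,14] 12+35=47 <56 → l++
[6,14] 13+35=48 <56 → l++
[7,14] 15+35=50 <56 → l++
[8,14] 17+35=52 <56 → l++
[9,14] 22+35=57 >56 → r--
[9,13] 22+30=52 <56 → l++
[10,13] 23+30=53 <56 → l++
[11,13] 25+30=55 <56 → l++
[12,13] 29+30=59 >56 → r--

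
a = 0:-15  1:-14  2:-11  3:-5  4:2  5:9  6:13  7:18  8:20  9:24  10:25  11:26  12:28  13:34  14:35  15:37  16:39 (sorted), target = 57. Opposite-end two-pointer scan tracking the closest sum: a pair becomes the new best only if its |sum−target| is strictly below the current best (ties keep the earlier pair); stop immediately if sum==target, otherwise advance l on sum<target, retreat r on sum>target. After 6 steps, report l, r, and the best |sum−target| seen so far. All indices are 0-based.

[0,16] -15+39=24 d=33 * → l++
[1,16] -14+39=25 d=32 * → l++
[2,16] -11+39=28 d=29 * → l++
[3,16] -5+39=34 d=23 * → l++
[4,16] 2+39=41 d=16 * → l++
[5,16] 9+39=48 d=9 * → l++

l=6, r=16, best |Δ|=9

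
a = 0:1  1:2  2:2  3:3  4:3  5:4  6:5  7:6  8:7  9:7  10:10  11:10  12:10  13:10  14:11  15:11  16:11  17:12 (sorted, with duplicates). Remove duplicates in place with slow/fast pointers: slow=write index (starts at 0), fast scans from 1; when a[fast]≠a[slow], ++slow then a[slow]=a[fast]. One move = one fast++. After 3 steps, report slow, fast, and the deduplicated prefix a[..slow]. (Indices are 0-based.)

slow=2, fast=4, prefix=[1, 2, 3]

(s=0,f=1) a[fast]=2≠a[slow]=1 write a[1]=2 → slow++,fast++
(s=1,f=2) a[fast]=2=a[slow] dup → fast++
(s=1,f=3) a[fast]=3≠a[slow]=2 write a[2]=3 → slow++,fast++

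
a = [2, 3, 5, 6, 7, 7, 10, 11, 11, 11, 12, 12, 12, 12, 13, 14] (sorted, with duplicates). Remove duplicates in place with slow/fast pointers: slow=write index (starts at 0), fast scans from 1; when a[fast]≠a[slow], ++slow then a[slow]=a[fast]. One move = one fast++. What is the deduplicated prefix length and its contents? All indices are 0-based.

(s=0,f=1) a[fast]=3≠a[slow]=2 write a[1]=3 → slow++,fast++
(s=1,f=2) a[fast]=5≠a[slow]=3 write a[2]=5 → slow++,fast++
(s=2,f=3) a[fast]=6≠a[slow]=5 write a[3]=6 → slow++,fast++
(s=3,f=4) a[fast]=7≠a[slow]=6 write a[4]=7 → slow++,fast++
(s=4,f=5) a[fast]=7=a[slow] dup → fast++
(s=4,f=6) a[fast]=10≠a[slow]=7 write a[5]=10 → slow++,fast++
(s=5,f=7) a[fast]=11≠a[slow]=10 write a[6]=11 → slow++,fast++
(s=6,f=8) a[fast]=11=a[slow] dup → fast++
(s=6,f=9) a[fast]=11=a[slow] dup → fast++
(s=6,f=10) a[fast]=12≠a[slow]=11 write a[7]=12 → slow++,fast++
(s=7,f=11) a[fast]=12=a[slow] dup → fast++
(s=7,f=12) a[fast]=12=a[slow] dup → fast++
(s=7,f=13) a[fast]=12=a[slow] dup → fast++
(s=7,f=14) a[fast]=13≠a[slow]=12 write a[8]=13 → slow++,fast++
(s=8,f=15) a[fast]=14≠a[slow]=13 write a[9]=14 → slow++,fast++

length 10; prefix = [2, 3, 5, 6, 7, 10, 11, 12, 13, 14]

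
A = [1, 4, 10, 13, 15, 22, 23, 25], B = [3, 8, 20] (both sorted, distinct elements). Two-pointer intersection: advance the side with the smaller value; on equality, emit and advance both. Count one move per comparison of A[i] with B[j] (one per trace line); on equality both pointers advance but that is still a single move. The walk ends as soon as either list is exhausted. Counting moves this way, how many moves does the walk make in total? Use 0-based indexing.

8 moves

[i=0,j=0] 1<3 → i++
[i=1,j=0] 4>3 → j++
[i=1,j=1] 4<8 → i++
[i=2,j=1] 10>8 → j++
[i=2,j=2] 10<20 → i++
[i=3,j=2] 13<20 → i++
[i=4,j=2] 15<20 → i++
[i=5,j=2] 22>20 → j++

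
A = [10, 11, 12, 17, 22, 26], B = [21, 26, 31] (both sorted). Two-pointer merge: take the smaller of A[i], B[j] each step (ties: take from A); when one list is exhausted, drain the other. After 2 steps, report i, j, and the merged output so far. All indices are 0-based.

i=2, j=0, merged so far=[10, 11]

i=0 j=0: A[i]=10<=B[j]=21 take 10, i++
i=1 j=0: A[i]=11<=B[j]=21 take 11, i++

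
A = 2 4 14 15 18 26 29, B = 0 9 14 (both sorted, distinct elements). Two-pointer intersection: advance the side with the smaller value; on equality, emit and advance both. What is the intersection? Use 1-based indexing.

[i=1,j=1] 2>0 → j++
[i=1,j=2] 2<9 → i++
[i=2,j=2] 4<9 → i++
[i=3,j=2] 14>9 → j++
[i=3,j=3] 14==14 emit → i++,j++

intersection = [14]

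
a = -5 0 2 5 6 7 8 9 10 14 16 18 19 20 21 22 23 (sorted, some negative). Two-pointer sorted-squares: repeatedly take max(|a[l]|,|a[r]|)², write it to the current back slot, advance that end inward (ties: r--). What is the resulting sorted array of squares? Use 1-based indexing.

[1,17] |-5|<=|23| out[17]=529 → r--
[1,16] |-5|<=|22| out[16]=484 → r--
[1,15] |-5|<=|21| out[15]=441 → r--
[1,14] |-5|<=|20| out[14]=400 → r--
[1,13] |-5|<=|19| out[13]=361 → r--
[1,12] |-5|<=|18| out[12]=324 → r--
[1,11] |-5|<=|16| out[11]=256 → r--
[1,10] |-5|<=|14| out[10]=196 → r--
[1,9] |-5|<=|10| out[9]=100 → r--
[1,8] |-5|<=|9| out[8]=81 → r--
[1,7] |-5|<=|8| out[7]=64 → r--
[1,6] |-5|<=|7| out[6]=49 → r--
[1,5] |-5|<=|6| out[5]=36 → r--
[1,4] |-5|<=|5| out[4]=25 → r--
[1,3] |-5|>|2| out[3]=25 → l++
[2,3] |0|<=|2| out[2]=4 → r--
[2,2] |0|<=|0| out[1]=0 → r--

[0, 4, 25, 25, 36, 49, 64, 81, 100, 196, 256, 324, 361, 400, 441, 484, 529]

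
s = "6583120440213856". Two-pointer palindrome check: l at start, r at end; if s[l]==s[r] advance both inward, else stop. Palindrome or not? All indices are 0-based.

palindrome

l=0 r=15: '6'=='6', l++,r--
l=1 r=14: '5'=='5', l++,r--
l=2 r=13: '8'=='8', l++,r--
l=3 r=12: '3'=='3', l++,r--
l=4 r=11: '1'=='1', l++,r--
l=5 r=10: '2'=='2', l++,r--
l=6 r=9: '0'=='0', l++,r--
l=7 r=8: '4'=='4', l++,r--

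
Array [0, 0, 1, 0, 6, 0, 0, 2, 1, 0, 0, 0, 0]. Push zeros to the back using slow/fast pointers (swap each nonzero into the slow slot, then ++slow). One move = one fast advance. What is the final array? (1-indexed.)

[1, 6, 2, 1, 0, 0, 0, 0, 0, 0, 0, 0, 0]

slow=1 fast=1: a[fast]=0, fast++
slow=1 fast=2: a[fast]=0, fast++
slow=1 fast=3: a[fast]=1≠0 swap→a[1]=1, slow++,fast++
slow=2 fast=4: a[fast]=0, fast++
slow=2 fast=5: a[fast]=6≠0 swap→a[2]=6, slow++,fast++
slow=3 fast=6: a[fast]=0, fast++
slow=3 fast=7: a[fast]=0, fast++
slow=3 fast=8: a[fast]=2≠0 swap→a[3]=2, slow++,fast++
slow=4 fast=9: a[fast]=1≠0 swap→a[4]=1, slow++,fast++
slow=5 fast=10: a[fast]=0, fast++
slow=5 fast=11: a[fast]=0, fast++
slow=5 fast=12: a[fast]=0, fast++
slow=5 fast=13: a[fast]=0, fast++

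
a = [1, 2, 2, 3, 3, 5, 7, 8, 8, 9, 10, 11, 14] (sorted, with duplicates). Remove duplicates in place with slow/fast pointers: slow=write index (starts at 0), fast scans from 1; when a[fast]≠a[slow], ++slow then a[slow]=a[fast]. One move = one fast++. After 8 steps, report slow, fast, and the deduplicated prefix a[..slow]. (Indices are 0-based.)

slow=5, fast=9, prefix=[1, 2, 3, 5, 7, 8]

(s=0,f=1) a[fast]=2≠a[slow]=1 write a[1]=2 → slow++,fast++
(s=1,f=2) a[fast]=2=a[slow] dup → fast++
(s=1,f=3) a[fast]=3≠a[slow]=2 write a[2]=3 → slow++,fast++
(s=2,f=4) a[fast]=3=a[slow] dup → fast++
(s=2,f=5) a[fast]=5≠a[slow]=3 write a[3]=5 → slow++,fast++
(s=3,f=6) a[fast]=7≠a[slow]=5 write a[4]=7 → slow++,fast++
(s=4,f=7) a[fast]=8≠a[slow]=7 write a[5]=8 → slow++,fast++
(s=5,f=8) a[fast]=8=a[slow] dup → fast++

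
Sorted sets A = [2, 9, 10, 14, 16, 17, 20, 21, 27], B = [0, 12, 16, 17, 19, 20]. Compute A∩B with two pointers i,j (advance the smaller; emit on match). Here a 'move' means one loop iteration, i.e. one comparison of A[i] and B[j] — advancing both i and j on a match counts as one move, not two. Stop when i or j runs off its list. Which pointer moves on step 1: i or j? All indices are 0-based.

[i=0,j=0] 2>0 → j++

j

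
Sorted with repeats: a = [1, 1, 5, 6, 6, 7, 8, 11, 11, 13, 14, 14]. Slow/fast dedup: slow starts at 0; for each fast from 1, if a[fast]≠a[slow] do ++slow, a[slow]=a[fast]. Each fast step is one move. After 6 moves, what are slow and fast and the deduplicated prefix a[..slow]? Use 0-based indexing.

(s=0,f=1) a[fast]=1=a[slow] dup → fast++
(s=0,f=2) a[fast]=5≠a[slow]=1 write a[1]=5 → slow++,fast++
(s=1,f=3) a[fast]=6≠a[slow]=5 write a[2]=6 → slow++,fast++
(s=2,f=4) a[fast]=6=a[slow] dup → fast++
(s=2,f=5) a[fast]=7≠a[slow]=6 write a[3]=7 → slow++,fast++
(s=3,f=6) a[fast]=8≠a[slow]=7 write a[4]=8 → slow++,fast++

slow=4, fast=7, prefix=[1, 5, 6, 7, 8]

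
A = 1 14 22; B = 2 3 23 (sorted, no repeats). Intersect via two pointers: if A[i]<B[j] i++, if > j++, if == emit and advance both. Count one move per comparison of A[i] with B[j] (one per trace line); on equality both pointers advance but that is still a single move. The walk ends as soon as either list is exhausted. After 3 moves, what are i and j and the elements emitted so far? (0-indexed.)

i=1, j=2, emitted=[]

[i=0,j=0] 1<2 → i++
[i=1,j=0] 14>2 → j++
[i=1,j=1] 14>3 → j++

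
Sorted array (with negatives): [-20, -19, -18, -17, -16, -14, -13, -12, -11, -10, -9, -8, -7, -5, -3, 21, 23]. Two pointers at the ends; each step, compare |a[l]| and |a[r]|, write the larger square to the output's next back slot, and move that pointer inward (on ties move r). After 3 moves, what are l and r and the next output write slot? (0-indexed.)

[0,16] |-20|<=|23| out[16]=529 → r--
[0,15] |-20|<=|21| out[15]=441 → r--
[0,14] |-20|>|-3| out[14]=400 → l++

l=1, r=14, next write slot=13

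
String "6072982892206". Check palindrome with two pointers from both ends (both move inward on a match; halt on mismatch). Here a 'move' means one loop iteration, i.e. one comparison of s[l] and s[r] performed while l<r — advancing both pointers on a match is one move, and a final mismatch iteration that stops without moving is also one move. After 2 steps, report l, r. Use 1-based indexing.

[1,13] '6'=='6' → l++,r--
[2,12] '0'=='0' → l++,r--

l=3, r=11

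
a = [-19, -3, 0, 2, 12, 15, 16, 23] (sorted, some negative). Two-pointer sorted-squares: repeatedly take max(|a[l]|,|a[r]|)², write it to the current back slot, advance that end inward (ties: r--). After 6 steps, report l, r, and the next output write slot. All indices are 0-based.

l=2, r=3, next write slot=1

l=0 r=7: |-19|<=|23| out[7]=529, r--
l=0 r=6: |-19|>|16| out[6]=361, l++
l=1 r=6: |-3|<=|16| out[5]=256, r--
l=1 r=5: |-3|<=|15| out[4]=225, r--
l=1 r=4: |-3|<=|12| out[3]=144, r--
l=1 r=3: |-3|>|2| out[2]=9, l++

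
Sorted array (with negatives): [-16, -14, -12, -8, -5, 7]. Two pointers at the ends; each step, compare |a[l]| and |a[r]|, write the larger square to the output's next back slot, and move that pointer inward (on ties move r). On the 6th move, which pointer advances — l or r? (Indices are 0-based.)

[0,5] |-16|>|7| out[5]=256 → l++
[1,5] |-14|>|7| out[4]=196 → l++
[2,5] |-12|>|7| out[3]=144 → l++
[3,5] |-8|>|7| out[2]=64 → l++
[4,5] |-5|<=|7| out[1]=49 → r--
[4,4] |-5|<=|-5| out[0]=25 → r--

r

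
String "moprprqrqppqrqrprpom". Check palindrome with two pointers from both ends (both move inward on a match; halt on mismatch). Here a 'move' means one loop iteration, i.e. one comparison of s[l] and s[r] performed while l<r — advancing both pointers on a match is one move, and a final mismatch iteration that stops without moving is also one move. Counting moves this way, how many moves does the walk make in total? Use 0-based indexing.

[0,19] 'm'=='m' → l++,r--
[1,18] 'o'=='o' → l++,r--
[2,17] 'p'=='p' → l++,r--
[3,16] 'r'=='r' → l++,r--
[4,15] 'p'=='p' → l++,r--
[5,14] 'r'=='r' → l++,r--
[6,13] 'q'=='q' → l++,r--
[7,12] 'r'=='r' → l++,r--
[8,11] 'q'=='q' → l++,r--
[9,10] 'p'=='p' → l++,r--

10 moves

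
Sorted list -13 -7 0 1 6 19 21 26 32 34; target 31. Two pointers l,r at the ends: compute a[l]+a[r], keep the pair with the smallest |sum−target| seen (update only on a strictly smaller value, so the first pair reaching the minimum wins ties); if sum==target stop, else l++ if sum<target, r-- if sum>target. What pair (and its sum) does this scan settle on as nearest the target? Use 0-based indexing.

pair (0, 32) with sum 32 (|Δ|=1)

[0,9] -13+34=21 d=10 * → l++
[1,9] -7+34=27 d=4 * → l++
[2,9] 0+34=34 d=3 * → r--
[2,8] 0+32=32 d=1 * → r--
[2,7] 0+26=26 d=5 → l++
[3,7] 1+26=27 d=4 → l++
[4,7] 6+26=32 d=1 → r--
[4,6] 6+21=27 d=4 → l++
[5,6] 19+21=40 d=9 → r--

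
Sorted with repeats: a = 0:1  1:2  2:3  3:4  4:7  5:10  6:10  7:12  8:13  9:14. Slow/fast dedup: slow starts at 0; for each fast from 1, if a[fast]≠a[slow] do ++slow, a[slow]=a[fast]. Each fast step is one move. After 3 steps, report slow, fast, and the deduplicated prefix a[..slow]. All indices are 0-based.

(s=0,f=1) a[fast]=2≠a[slow]=1 write a[1]=2 → slow++,fast++
(s=1,f=2) a[fast]=3≠a[slow]=2 write a[2]=3 → slow++,fast++
(s=2,f=3) a[fast]=4≠a[slow]=3 write a[3]=4 → slow++,fast++

slow=3, fast=4, prefix=[1, 2, 3, 4]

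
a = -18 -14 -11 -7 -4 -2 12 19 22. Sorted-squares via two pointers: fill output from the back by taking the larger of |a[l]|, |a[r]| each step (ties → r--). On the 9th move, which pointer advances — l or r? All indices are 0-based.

r

[0,8] |-18|<=|22| out[8]=484 → r--
[0,7] |-18|<=|19| out[7]=361 → r--
[0,6] |-18|>|12| out[6]=324 → l++
[1,6] |-14|>|12| out[5]=196 → l++
[2,6] |-11|<=|12| out[4]=144 → r--
[2,5] |-11|>|-2| out[3]=121 → l++
[3,5] |-7|>|-2| out[2]=49 → l++
[4,5] |-4|>|-2| out[1]=16 → l++
[5,5] |-2|<=|-2| out[0]=4 → r--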